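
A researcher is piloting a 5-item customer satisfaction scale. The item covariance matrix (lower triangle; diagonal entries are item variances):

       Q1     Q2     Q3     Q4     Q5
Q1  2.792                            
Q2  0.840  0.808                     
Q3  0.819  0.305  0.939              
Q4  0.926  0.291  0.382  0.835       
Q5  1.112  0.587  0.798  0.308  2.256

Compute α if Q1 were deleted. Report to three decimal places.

Remaining items: Q2, Q3, Q4, Q5 (k = 4).
sum of item variances = 0.808 + 0.939 + 0.835 + 2.256 = 4.838
σ²_T = 4.838 + 2 × 2.671 = 10.180
α (item deleted) = (4/3)·(1 − 4.838/10.180) = 0.700

α = 0.700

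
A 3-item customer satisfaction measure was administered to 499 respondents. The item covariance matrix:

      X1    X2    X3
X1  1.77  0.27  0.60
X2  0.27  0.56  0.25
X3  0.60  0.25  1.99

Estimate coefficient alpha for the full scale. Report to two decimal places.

ΣVar(i) = 1.77 + 0.56 + 1.99 = 4.32
Sum of the distinct covariances = 1.12
total variance = 4.32 + 2 × 1.12 = 6.56
α = (k/(k−1))·(1 − ΣVar(i)/total variance) = (3/2)·(1 − 4.32/6.56) = 0.51

coefficient alpha = 0.51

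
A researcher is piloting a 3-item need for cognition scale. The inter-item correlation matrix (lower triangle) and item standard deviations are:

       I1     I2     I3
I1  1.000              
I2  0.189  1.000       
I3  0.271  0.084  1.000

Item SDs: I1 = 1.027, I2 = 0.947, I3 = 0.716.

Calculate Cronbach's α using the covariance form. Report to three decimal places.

Σσ²ᵢ = 1.027² + 0.947² + 0.716² = 2.4642
Covariances σ_ij = r_ij · s_i · s_j:
  σ(I1,I2) = 0.189 × 1.027 × 0.947 = 0.1838
  σ(I1,I3) = 0.271 × 1.027 × 0.716 = 0.1993
  σ(I2,I3) = 0.084 × 0.947 × 0.716 = 0.0570
σ²_T = Σσ²ᵢ + 2·Σσ_ij = 2.4642 + 2 × 0.4401 = 3.3444
α = (3/2)·(1 − 2.4642/3.3444) = 0.395

Cronbach's α = 0.395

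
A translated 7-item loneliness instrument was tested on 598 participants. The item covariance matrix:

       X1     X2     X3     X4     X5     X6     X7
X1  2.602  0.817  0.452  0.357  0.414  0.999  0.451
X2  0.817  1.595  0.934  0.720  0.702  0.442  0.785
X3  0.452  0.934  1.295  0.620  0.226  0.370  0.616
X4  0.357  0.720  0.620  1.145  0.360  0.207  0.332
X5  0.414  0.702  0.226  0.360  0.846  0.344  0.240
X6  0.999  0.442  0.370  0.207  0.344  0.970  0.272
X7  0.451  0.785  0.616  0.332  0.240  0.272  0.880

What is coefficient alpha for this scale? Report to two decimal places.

α = 0.81

Σσᵢ² = 2.602 + 1.595 + 1.295 + 1.145 + 0.846 + 0.970 + 0.880 = 9.333
Σ_{i<j} σ_ij = 10.660
σ²_T = 9.333 + 2 × 10.660 = 30.653
α = (k/(k−1))·(1 − Σσᵢ²/σ²_T) = (7/6)·(1 − 9.333/30.653) = 0.81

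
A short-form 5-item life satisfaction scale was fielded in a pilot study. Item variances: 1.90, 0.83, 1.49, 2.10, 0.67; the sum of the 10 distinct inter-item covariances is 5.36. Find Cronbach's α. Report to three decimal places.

ΣVar(i) = 1.90 + 0.83 + 1.49 + 2.10 + 0.67 = 6.99
Sum of distinct covariances = 5.36
Var(T) = ΣVar(i) + 2·Σcov = 6.99 + 2 × 5.36 = 17.71
α = (5/4)·(1 − 6.99/17.71) = 0.757

Cronbach's α = 0.757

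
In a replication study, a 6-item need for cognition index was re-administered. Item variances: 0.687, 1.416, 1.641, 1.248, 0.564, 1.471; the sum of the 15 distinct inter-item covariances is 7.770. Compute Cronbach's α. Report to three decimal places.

ΣVar(i) = 0.687 + 1.416 + 1.641 + 1.248 + 0.564 + 1.471 = 7.027
Sum of distinct covariances = 7.770
total variance = ΣVar(i) + 2·Σcov = 7.027 + 2 × 7.770 = 22.567
α = (6/5)·(1 − 7.027/22.567) = 0.826

Cronbach's α = 0.826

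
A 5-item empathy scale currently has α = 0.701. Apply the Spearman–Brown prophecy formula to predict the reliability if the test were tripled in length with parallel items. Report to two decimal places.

Length factor m = 3
α' = m·α / (1 + (m−1)·α)
   = 3 × 0.701 / (1 + (3 − 1) × 0.701)
   = 2.1030 / 2.4020 = 0.88

predicted reliability = 0.88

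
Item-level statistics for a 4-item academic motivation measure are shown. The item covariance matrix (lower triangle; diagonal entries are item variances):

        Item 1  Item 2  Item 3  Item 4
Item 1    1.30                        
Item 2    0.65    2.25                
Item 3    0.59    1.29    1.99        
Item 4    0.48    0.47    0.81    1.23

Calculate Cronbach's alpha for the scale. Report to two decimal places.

α = 0.75

Σσ²ᵢ = 1.30 + 2.25 + 1.99 + 1.23 = 6.77
Sum of the distinct covariances = 4.29
Var(T) = 6.77 + 2 × 4.29 = 15.35
α = (k/(k−1))·(1 − Σσ²ᵢ/Var(T)) = (4/3)·(1 − 6.77/15.35) = 0.75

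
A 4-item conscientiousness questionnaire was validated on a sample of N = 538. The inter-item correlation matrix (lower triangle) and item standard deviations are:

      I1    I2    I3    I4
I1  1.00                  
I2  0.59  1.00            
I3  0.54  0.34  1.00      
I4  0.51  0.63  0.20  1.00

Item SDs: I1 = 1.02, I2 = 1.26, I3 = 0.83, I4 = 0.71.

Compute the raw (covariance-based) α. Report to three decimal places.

α = 0.771

Σσ²ᵢ = 1.02² + 1.26² + 0.83² + 0.71² = 3.8210
Covariances σ_ij = r_ij · s_i · s_j:
  σ(I1,I2) = 0.59 × 1.02 × 1.26 = 0.7583
  σ(I1,I3) = 0.54 × 1.02 × 0.83 = 0.4572
  σ(I1,I4) = 0.51 × 1.02 × 0.71 = 0.3693
  σ(I2,I3) = 0.34 × 1.26 × 0.83 = 0.3556
  σ(I2,I4) = 0.63 × 1.26 × 0.71 = 0.5636
  σ(I3,I4) = 0.20 × 0.83 × 0.71 = 0.1179
σ²_T = Σσ²ᵢ + 2·Σσ_ij = 3.8210 + 2 × 2.6219 = 9.0648
α = (4/3)·(1 − 3.8210/9.0648) = 0.771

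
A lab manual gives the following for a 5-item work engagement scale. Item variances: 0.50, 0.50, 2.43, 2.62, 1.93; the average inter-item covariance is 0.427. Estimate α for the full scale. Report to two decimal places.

α = 0.65

sum of item variances = 0.50 + 0.50 + 2.43 + 2.62 + 1.93 = 7.98
Sum of the 10 distinct covariances = 10 × 0.427 = 4.270
σ²_total = sum of item variances + 2·Σcov = 7.98 + 2 × 4.270 = 16.520
α = (5/4)·(1 − 7.98/16.520) = 0.65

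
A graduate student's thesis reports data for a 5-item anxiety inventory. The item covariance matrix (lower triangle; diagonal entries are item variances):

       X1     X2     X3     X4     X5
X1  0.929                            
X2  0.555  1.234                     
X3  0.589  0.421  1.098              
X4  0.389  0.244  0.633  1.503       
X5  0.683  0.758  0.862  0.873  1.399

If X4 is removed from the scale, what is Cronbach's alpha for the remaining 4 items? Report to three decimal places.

Remaining items: X1, X2, X3, X5 (k = 4).
Σσᵢ² = 0.929 + 1.234 + 1.098 + 1.399 = 4.660
σ²_total = 4.660 + 2 × 3.868 = 12.396
α (item deleted) = (4/3)·(1 − 4.660/12.396) = 0.832

α = 0.832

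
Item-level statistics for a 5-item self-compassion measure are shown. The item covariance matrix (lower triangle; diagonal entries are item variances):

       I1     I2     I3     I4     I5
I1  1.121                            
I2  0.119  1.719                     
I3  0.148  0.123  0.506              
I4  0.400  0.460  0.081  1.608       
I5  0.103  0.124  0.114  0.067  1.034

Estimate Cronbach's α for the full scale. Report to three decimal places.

Σσ²ᵢ = 1.121 + 1.719 + 0.506 + 1.608 + 1.034 = 5.988
Sum of off-diagonal covariances = 1.739
σ²_total = 5.988 + 2 × 1.739 = 9.466
α = (k/(k−1))·(1 − Σσ²ᵢ/σ²_total) = (5/4)·(1 − 5.988/9.466) = 0.459

Cronbach's α = 0.459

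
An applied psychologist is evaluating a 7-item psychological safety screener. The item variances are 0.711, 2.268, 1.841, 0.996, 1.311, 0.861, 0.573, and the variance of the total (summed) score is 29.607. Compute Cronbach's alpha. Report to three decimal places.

Cronbach's alpha = 0.829

Σσᵢ² = 0.711 + 2.268 + 1.841 + 0.996 + 1.311 + 0.861 + 0.573 = 8.561
α = (k/(k−1))·(1 − Σσᵢ²/σ²_T) = (7/6)·(1 − 8.561/29.607) = 0.829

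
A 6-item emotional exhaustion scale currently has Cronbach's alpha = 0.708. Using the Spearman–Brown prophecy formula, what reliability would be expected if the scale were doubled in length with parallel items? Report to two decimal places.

predicted reliability = 0.83

Length factor m = 2
α' = m·α / (1 + (m−1)·α)
   = 2 × 0.708 / (1 + (2 − 1) × 0.708)
   = 1.4160 / 1.7080 = 0.83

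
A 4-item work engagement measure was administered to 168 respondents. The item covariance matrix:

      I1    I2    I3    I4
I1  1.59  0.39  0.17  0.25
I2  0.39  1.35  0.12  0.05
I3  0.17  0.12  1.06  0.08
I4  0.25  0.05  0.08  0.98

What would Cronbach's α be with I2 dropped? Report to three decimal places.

α = 0.324

Remaining items: I1, I3, I4 (k = 3).
ΣVar(i) = 1.59 + 1.06 + 0.98 = 3.63
σ²_total = 3.63 + 2 × 0.50 = 4.63
α (item deleted) = (3/2)·(1 − 3.63/4.63) = 0.324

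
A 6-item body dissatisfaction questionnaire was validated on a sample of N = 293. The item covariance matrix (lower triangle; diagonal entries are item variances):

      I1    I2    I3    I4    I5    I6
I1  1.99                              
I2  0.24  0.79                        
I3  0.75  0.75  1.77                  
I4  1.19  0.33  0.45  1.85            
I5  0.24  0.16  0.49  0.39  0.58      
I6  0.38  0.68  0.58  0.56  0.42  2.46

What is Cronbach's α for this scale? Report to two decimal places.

Σσ²ᵢ = 1.99 + 0.79 + 1.77 + 1.85 + 0.58 + 2.46 = 9.44
Sum of the distinct covariances = 7.61
Var(T) = 9.44 + 2 × 7.61 = 24.66
α = (k/(k−1))·(1 − Σσ²ᵢ/Var(T)) = (6/5)·(1 − 9.44/24.66) = 0.74

Cronbach's α = 0.74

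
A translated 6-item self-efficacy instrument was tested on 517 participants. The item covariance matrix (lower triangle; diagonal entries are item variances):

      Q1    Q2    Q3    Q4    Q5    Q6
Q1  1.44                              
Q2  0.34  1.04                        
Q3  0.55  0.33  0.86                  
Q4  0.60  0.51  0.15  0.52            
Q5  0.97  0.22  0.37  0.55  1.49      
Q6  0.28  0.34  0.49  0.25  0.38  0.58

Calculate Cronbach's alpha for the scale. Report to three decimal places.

Σσᵢ² = 1.44 + 1.04 + 0.86 + 0.52 + 1.49 + 0.58 = 5.93
Sum of the distinct covariances = 6.33
σ²_T = 5.93 + 2 × 6.33 = 18.59
α = (k/(k−1))·(1 − Σσᵢ²/σ²_T) = (6/5)·(1 − 5.93/18.59) = 0.817

α = 0.817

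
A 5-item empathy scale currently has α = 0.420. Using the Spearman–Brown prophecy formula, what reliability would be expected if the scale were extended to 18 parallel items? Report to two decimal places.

Length factor m = 18/5 = 3.6000
α' = m·α / (1 + (m−1)·α)
   = 18/5 × 0.420 / (1 + (18/5 − 1) × 0.420)
   = 1.5120 / 2.0920 = 0.72

predicted reliability = 0.72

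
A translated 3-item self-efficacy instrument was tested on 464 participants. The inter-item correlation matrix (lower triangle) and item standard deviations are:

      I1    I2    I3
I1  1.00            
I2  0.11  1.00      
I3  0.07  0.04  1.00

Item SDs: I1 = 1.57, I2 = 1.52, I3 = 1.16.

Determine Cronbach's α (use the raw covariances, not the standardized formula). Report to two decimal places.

Σσ²ᵢ = 1.57² + 1.52² + 1.16² = 6.1209
Covariances σ_ij = r_ij · s_i · s_j:
  σ(I1,I2) = 0.11 × 1.57 × 1.52 = 0.2625
  σ(I1,I3) = 0.07 × 1.57 × 1.16 = 0.1275
  σ(I2,I3) = 0.04 × 1.52 × 1.16 = 0.0705
σ²_T = Σσ²ᵢ + 2·Σσ_ij = 6.1209 + 2 × 0.4605 = 7.0419
α = (3/2)·(1 − 6.1209/7.0419) = 0.20

Cronbach's α = 0.20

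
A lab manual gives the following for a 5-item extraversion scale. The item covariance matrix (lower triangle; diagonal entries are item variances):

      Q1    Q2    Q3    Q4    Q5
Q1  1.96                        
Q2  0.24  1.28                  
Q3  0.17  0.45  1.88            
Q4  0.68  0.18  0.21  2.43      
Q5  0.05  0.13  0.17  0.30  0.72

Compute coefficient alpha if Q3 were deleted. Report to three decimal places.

coefficient alpha = 0.441

Remaining items: Q1, Q2, Q4, Q5 (k = 4).
Σσ²ᵢ = 1.96 + 1.28 + 2.43 + 0.72 = 6.39
total variance = 6.39 + 2 × 1.58 = 9.55
α (item deleted) = (4/3)·(1 − 6.39/9.55) = 0.441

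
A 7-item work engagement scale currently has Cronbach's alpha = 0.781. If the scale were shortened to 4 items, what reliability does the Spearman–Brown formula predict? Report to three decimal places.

predicted reliability = 0.671

Length factor m = 4/7 = 0.5714
α' = m·α / (1 − (1−m)·α)
   = 4/7 × 0.781 / (1 − (1 − 4/7) × 0.781)
   = 0.4463 / 0.6653 = 0.671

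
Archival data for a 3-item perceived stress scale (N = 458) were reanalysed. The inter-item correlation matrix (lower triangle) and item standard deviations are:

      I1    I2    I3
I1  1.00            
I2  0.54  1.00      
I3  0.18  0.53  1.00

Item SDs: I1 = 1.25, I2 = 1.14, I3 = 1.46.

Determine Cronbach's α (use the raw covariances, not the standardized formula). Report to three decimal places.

Cronbach's α = 0.663

Σσ²ᵢ = 1.25² + 1.14² + 1.46² = 4.9937
Covariances σ_ij = r_ij · s_i · s_j:
  σ(I1,I2) = 0.54 × 1.25 × 1.14 = 0.7695
  σ(I1,I3) = 0.18 × 1.25 × 1.46 = 0.3285
  σ(I2,I3) = 0.53 × 1.14 × 1.46 = 0.8821
σ²_T = Σσ²ᵢ + 2·Σσ_ij = 4.9937 + 2 × 1.9801 = 8.9539
α = (3/2)·(1 − 4.9937/8.9539) = 0.663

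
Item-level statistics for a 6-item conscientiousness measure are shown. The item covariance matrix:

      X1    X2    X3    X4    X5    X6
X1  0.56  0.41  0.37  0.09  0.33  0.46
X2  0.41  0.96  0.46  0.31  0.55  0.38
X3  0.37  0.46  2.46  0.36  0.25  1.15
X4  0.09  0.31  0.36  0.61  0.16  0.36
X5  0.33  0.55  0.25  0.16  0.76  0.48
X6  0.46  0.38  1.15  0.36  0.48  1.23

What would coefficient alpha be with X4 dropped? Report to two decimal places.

Remaining items: X1, X2, X3, X5, X6 (k = 5).
ΣVar(i) = 0.56 + 0.96 + 2.46 + 0.76 + 1.23 = 5.97
Var(T) = 5.97 + 2 × 4.84 = 15.65
α (item deleted) = (5/4)·(1 − 5.97/15.65) = 0.77

coefficient alpha = 0.77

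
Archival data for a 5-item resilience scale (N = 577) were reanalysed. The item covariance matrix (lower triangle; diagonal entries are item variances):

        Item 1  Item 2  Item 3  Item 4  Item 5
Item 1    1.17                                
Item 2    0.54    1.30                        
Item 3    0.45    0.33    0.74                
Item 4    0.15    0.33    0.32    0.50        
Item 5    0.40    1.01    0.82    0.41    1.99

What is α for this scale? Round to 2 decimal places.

α = 0.78

Σσ²ᵢ = 1.17 + 1.30 + 0.74 + 0.50 + 1.99 = 5.70
Sum of off-diagonal covariances = 4.76
Var(T) = 5.70 + 2 × 4.76 = 15.22
α = (k/(k−1))·(1 − Σσ²ᵢ/Var(T)) = (5/4)·(1 − 5.70/15.22) = 0.78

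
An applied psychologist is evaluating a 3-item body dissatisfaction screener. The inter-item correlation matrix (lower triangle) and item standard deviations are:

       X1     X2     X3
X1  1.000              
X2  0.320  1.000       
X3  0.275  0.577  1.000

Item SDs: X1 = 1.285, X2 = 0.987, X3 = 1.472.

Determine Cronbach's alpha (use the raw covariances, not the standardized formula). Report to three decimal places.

Σσ²ᵢ = 1.285² + 0.987² + 1.472² = 4.7922
Covariances σ_ij = r_ij · s_i · s_j:
  σ(X1,X2) = 0.320 × 1.285 × 0.987 = 0.4059
  σ(X1,X3) = 0.275 × 1.285 × 1.472 = 0.5202
  σ(X2,X3) = 0.577 × 0.987 × 1.472 = 0.8383
σ²_T = Σσ²ᵢ + 2·Σσ_ij = 4.7922 + 2 × 1.7644 = 8.3210
α = (3/2)·(1 − 4.7922/8.3210) = 0.636

α = 0.636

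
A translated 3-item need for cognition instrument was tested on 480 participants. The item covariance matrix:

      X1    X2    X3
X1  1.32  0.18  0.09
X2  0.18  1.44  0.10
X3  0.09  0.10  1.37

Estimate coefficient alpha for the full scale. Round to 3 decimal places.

sum of item variances = 1.32 + 1.44 + 1.37 = 4.13
Σ_{i<j} σ_ij = 0.37
total variance = 4.13 + 2 × 0.37 = 4.87
α = (k/(k−1))·(1 − sum of item variances/total variance) = (3/2)·(1 − 4.13/4.87) = 0.228

coefficient alpha = 0.228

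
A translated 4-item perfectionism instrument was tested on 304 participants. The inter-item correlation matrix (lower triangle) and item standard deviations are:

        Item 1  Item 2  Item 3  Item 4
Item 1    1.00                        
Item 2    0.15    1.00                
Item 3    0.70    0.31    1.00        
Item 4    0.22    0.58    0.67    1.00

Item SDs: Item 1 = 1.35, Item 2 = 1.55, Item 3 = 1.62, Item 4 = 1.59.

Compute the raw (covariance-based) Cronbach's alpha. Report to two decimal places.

Cronbach's alpha = 0.76

Σσ²ᵢ = 1.35² + 1.55² + 1.62² + 1.59² = 9.3775
Covariances σ_ij = r_ij · s_i · s_j:
  σ(Item 1,Item 2) = 0.15 × 1.35 × 1.55 = 0.3139
  σ(Item 1,Item 3) = 0.70 × 1.35 × 1.62 = 1.5309
  σ(Item 1,Item 4) = 0.22 × 1.35 × 1.59 = 0.4722
  σ(Item 2,Item 3) = 0.31 × 1.55 × 1.62 = 0.7784
  σ(Item 2,Item 4) = 0.58 × 1.55 × 1.59 = 1.4294
  σ(Item 3,Item 4) = 0.67 × 1.62 × 1.59 = 1.7258
σ²_T = Σσ²ᵢ + 2·Σσ_ij = 9.3775 + 2 × 6.2506 = 21.8787
α = (4/3)·(1 − 9.3775/21.8787) = 0.76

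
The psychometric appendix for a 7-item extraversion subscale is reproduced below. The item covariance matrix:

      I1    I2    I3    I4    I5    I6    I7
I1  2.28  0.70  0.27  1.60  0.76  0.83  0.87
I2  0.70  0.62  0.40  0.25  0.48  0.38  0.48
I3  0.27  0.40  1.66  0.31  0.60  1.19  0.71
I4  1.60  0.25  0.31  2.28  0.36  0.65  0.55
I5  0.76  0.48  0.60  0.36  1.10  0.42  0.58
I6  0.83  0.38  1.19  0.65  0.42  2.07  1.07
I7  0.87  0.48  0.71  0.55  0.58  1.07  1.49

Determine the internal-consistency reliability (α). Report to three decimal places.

Σσ²ᵢ = 2.28 + 0.62 + 1.66 + 2.28 + 1.10 + 2.07 + 1.49 = 11.50
Σ_{i<j} σ_ij = 13.46
σ²_T = 11.50 + 2 × 13.46 = 38.42
α = (k/(k−1))·(1 − Σσ²ᵢ/σ²_T) = (7/6)·(1 − 11.50/38.42) = 0.817

α = 0.817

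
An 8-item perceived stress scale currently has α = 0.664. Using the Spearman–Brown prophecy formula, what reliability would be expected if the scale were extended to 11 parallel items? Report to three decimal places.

predicted reliability = 0.731

Length factor m = 11/8 = 1.3750
α' = m·α / (1 + (m−1)·α)
   = 11/8 × 0.664 / (1 + (11/8 − 1) × 0.664)
   = 0.9130 / 1.2490 = 0.731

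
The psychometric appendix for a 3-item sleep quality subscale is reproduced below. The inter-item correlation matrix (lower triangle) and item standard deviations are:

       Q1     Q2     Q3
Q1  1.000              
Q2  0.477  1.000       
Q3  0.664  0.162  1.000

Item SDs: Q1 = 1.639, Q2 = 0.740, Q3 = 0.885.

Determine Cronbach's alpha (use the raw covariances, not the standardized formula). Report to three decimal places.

Σσ²ᵢ = 1.639² + 0.740² + 0.885² = 4.0171
Covariances σ_ij = r_ij · s_i · s_j:
  σ(Q1,Q2) = 0.477 × 1.639 × 0.740 = 0.5785
  σ(Q1,Q3) = 0.664 × 1.639 × 0.885 = 0.9631
  σ(Q2,Q3) = 0.162 × 0.740 × 0.885 = 0.1061
σ²_T = Σσ²ᵢ + 2·Σσ_ij = 4.0171 + 2 × 1.6477 = 7.3125
α = (3/2)·(1 − 4.0171/7.3125) = 0.676

Cronbach's alpha = 0.676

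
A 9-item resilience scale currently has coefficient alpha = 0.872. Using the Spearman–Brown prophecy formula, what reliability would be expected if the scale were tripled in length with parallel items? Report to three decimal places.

Length factor m = 3
α' = m·α / (1 + (m−1)·α)
   = 3 × 0.872 / (1 + (3 − 1) × 0.872)
   = 2.6160 / 2.7440 = 0.953

predicted reliability = 0.953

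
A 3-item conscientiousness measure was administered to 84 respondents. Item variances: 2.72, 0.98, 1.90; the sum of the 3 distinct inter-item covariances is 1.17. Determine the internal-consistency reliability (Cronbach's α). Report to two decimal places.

α = 0.44

sum of item variances = 2.72 + 0.98 + 1.90 = 5.60
Sum of distinct covariances = 1.17
σ²_total = sum of item variances + 2·Σcov = 5.60 + 2 × 1.17 = 7.94
α = (3/2)·(1 − 5.60/7.94) = 0.44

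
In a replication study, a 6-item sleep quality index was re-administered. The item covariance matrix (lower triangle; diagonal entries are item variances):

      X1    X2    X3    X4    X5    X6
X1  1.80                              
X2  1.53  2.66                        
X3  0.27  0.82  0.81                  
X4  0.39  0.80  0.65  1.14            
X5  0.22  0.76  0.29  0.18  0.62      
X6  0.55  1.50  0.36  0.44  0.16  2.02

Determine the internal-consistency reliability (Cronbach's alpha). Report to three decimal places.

ΣVar(i) = 1.80 + 2.66 + 0.81 + 1.14 + 0.62 + 2.02 = 9.05
Sum of off-diagonal covariances = 8.92
total variance = 9.05 + 2 × 8.92 = 26.89
α = (k/(k−1))·(1 − ΣVar(i)/total variance) = (6/5)·(1 − 9.05/26.89) = 0.796

Cronbach's alpha = 0.796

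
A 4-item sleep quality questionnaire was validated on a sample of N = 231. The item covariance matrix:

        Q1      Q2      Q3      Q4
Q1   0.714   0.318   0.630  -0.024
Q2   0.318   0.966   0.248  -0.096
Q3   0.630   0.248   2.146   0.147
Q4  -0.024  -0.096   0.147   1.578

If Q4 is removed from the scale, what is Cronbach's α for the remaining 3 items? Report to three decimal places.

Remaining items: Q1, Q2, Q3 (k = 3).
ΣVar(i) = 0.714 + 0.966 + 2.146 = 3.826
total variance = 3.826 + 2 × 1.196 = 6.218
α (item deleted) = (3/2)·(1 − 3.826/6.218) = 0.577

Cronbach's α = 0.577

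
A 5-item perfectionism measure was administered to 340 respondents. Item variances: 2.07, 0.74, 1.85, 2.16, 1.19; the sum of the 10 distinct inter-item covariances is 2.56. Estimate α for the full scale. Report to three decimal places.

Σσᵢ² = 2.07 + 0.74 + 1.85 + 2.16 + 1.19 = 8.01
Sum of distinct covariances = 2.56
total variance = Σσᵢ² + 2·Σcov = 8.01 + 2 × 2.56 = 13.13
α = (5/4)·(1 − 8.01/13.13) = 0.487

α = 0.487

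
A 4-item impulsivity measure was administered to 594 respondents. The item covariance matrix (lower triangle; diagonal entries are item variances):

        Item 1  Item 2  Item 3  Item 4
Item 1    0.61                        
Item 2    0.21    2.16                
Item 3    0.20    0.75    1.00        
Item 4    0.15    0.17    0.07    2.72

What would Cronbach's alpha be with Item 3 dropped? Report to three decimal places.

Remaining items: Item 1, Item 2, Item 4 (k = 3).
Σσ²ᵢ = 0.61 + 2.16 + 2.72 = 5.49
σ²_T = 5.49 + 2 × 0.53 = 6.55
α (item deleted) = (3/2)·(1 − 5.49/6.55) = 0.243

Cronbach's alpha = 0.243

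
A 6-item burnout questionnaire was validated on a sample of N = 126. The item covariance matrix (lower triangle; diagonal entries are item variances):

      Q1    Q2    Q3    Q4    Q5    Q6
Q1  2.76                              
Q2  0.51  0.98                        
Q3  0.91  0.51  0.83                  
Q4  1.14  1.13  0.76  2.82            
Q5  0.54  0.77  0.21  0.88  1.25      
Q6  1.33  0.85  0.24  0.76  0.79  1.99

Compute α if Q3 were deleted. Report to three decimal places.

α = 0.800

Remaining items: Q1, Q2, Q4, Q5, Q6 (k = 5).
Σσ²ᵢ = 2.76 + 0.98 + 2.82 + 1.25 + 1.99 = 9.80
σ²_total = 9.80 + 2 × 8.70 = 27.20
α (item deleted) = (5/4)·(1 − 9.80/27.20) = 0.800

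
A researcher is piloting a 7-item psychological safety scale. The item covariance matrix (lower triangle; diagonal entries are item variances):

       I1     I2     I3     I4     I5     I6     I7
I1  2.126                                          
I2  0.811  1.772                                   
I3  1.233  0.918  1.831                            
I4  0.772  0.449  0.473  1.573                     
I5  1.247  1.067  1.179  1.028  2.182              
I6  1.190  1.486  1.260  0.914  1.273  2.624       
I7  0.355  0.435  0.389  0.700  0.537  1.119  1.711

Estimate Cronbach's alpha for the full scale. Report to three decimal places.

ΣVar(i) = 2.126 + 1.772 + 1.831 + 1.573 + 2.182 + 2.624 + 1.711 = 13.819
Sum of off-diagonal covariances = 18.835
Var(T) = 13.819 + 2 × 18.835 = 51.489
α = (k/(k−1))·(1 − ΣVar(i)/Var(T)) = (7/6)·(1 − 13.819/51.489) = 0.854

Cronbach's alpha = 0.854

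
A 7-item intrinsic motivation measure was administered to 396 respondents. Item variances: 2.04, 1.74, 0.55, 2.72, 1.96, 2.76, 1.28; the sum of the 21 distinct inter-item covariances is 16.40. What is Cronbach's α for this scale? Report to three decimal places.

α = 0.835

ΣVar(i) = 2.04 + 1.74 + 0.55 + 2.72 + 1.96 + 2.76 + 1.28 = 13.05
Sum of distinct covariances = 16.40
total variance = ΣVar(i) + 2·Σcov = 13.05 + 2 × 16.40 = 45.85
α = (7/6)·(1 − 13.05/45.85) = 0.835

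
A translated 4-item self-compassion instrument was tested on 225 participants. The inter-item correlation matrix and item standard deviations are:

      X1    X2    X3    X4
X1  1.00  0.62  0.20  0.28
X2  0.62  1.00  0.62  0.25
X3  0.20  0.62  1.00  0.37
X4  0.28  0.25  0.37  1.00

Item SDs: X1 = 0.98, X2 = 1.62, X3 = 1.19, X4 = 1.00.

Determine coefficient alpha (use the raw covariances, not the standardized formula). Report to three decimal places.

α = 0.721

Σσ²ᵢ = 0.98² + 1.62² + 1.19² + 1.00² = 6.0009
Covariances σ_ij = r_ij · s_i · s_j:
  σ(X1,X2) = 0.62 × 0.98 × 1.62 = 0.9843
  σ(X1,X3) = 0.20 × 0.98 × 1.19 = 0.2332
  σ(X1,X4) = 0.28 × 0.98 × 1.00 = 0.2744
  σ(X2,X3) = 0.62 × 1.62 × 1.19 = 1.1952
  σ(X2,X4) = 0.25 × 1.62 × 1.00 = 0.4050
  σ(X3,X4) = 0.37 × 1.19 × 1.00 = 0.4403
σ²_T = Σσ²ᵢ + 2·Σσ_ij = 6.0009 + 2 × 3.5324 = 13.0657
α = (4/3)·(1 − 6.0009/13.0657) = 0.721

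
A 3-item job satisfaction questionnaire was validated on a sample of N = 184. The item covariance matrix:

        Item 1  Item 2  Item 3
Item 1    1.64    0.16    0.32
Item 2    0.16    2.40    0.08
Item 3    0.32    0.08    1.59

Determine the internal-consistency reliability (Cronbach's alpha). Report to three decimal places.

α = 0.249

ΣVar(i) = 1.64 + 2.40 + 1.59 = 5.63
Sum of off-diagonal covariances = 0.56
Var(T) = 5.63 + 2 × 0.56 = 6.75
α = (k/(k−1))·(1 − ΣVar(i)/Var(T)) = (3/2)·(1 − 5.63/6.75) = 0.249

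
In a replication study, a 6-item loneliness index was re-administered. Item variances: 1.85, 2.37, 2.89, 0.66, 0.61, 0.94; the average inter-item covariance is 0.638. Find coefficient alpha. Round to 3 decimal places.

sum of item variances = 1.85 + 2.37 + 2.89 + 0.66 + 0.61 + 0.94 = 9.32
Sum of the 15 distinct covariances = 15 × 0.638 = 9.570
σ²_T = sum of item variances + 2·Σcov = 9.32 + 2 × 9.570 = 28.460
α = (6/5)·(1 − 9.32/28.460) = 0.807

coefficient alpha = 0.807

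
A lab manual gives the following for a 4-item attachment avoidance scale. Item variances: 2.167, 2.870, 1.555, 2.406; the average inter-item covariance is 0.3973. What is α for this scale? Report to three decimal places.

α = 0.462

ΣVar(i) = 2.167 + 2.870 + 1.555 + 2.406 = 8.998
Sum of the 6 distinct covariances = 6 × 0.3973 = 2.3838
σ²_total = ΣVar(i) + 2·Σcov = 8.998 + 2 × 2.3838 = 13.7656
α = (4/3)·(1 − 8.998/13.7656) = 0.462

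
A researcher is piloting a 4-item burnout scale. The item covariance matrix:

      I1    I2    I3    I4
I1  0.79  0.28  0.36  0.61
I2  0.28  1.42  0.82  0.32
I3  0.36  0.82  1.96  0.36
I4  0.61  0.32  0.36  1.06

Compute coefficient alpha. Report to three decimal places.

α = 0.683

ΣVar(i) = 0.79 + 1.42 + 1.96 + 1.06 = 5.23
Sum of the distinct covariances = 2.75
total variance = 5.23 + 2 × 2.75 = 10.73
α = (k/(k−1))·(1 − ΣVar(i)/total variance) = (4/3)·(1 − 5.23/10.73) = 0.683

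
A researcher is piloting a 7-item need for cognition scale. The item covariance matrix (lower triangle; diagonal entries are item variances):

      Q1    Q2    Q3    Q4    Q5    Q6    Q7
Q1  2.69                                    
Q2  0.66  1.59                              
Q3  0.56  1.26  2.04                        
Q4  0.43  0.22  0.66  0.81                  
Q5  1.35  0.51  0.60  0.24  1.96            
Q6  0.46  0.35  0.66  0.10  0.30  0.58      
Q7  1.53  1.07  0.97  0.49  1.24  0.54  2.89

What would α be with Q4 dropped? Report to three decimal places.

Remaining items: Q1, Q2, Q3, Q5, Q6, Q7 (k = 6).
sum of item variances = 2.69 + 1.59 + 2.04 + 1.96 + 0.58 + 2.89 = 11.75
total variance = 11.75 + 2 × 12.06 = 35.87
α (item deleted) = (6/5)·(1 − 11.75/35.87) = 0.807

α = 0.807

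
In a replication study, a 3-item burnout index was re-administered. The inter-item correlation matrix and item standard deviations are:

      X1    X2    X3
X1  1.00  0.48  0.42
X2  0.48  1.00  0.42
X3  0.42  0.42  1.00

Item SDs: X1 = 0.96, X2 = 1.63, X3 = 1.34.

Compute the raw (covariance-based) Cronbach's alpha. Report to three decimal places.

α = 0.677

Σσ²ᵢ = 0.96² + 1.63² + 1.34² = 5.3741
Covariances σ_ij = r_ij · s_i · s_j:
  σ(X1,X2) = 0.48 × 0.96 × 1.63 = 0.7511
  σ(X1,X3) = 0.42 × 0.96 × 1.34 = 0.5403
  σ(X2,X3) = 0.42 × 1.63 × 1.34 = 0.9174
σ²_T = Σσ²ᵢ + 2·Σσ_ij = 5.3741 + 2 × 2.2088 = 9.7917
α = (3/2)·(1 − 5.3741/9.7917) = 0.677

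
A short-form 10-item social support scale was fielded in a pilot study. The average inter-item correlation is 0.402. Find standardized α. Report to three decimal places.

α = 0.871

Standardized α = k·r̄ / (1 + (k−1)·r̄) = 10 × 0.402 / (1 + 9 × 0.402)
  = 4.0200 / 4.6180 = 0.871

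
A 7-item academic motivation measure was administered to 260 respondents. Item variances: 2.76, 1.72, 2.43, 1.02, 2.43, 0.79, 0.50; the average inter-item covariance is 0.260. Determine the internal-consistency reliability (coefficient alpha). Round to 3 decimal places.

α = 0.564

Σσ²ᵢ = 2.76 + 1.72 + 2.43 + 1.02 + 2.43 + 0.79 + 0.50 = 11.65
Sum of the 21 distinct covariances = 21 × 0.260 = 5.460
σ²_T = Σσ²ᵢ + 2·Σcov = 11.65 + 2 × 5.460 = 22.570
α = (7/6)·(1 − 11.65/22.570) = 0.564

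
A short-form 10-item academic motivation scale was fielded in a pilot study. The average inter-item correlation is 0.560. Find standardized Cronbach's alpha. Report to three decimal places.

α = 0.927

Standardized α = k·r̄ / (1 + (k−1)·r̄) = 10 × 0.560 / (1 + 9 × 0.560)
  = 5.6000 / 6.0400 = 0.927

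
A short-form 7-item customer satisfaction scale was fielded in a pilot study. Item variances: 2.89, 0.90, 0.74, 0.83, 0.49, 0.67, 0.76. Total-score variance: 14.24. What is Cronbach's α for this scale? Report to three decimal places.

Cronbach's α = 0.570

Σσ²ᵢ = 2.89 + 0.90 + 0.74 + 0.83 + 0.49 + 0.67 + 0.76 = 7.28
α = (k/(k−1))·(1 − Σσ²ᵢ/σ²_T) = (7/6)·(1 − 7.28/14.24) = 0.570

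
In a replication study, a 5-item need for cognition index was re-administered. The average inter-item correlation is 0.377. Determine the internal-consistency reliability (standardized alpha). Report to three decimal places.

α = 0.752

Standardized α = k·r̄ / (1 + (k−1)·r̄) = 5 × 0.377 / (1 + 4 × 0.377)
  = 1.8850 / 2.5080 = 0.752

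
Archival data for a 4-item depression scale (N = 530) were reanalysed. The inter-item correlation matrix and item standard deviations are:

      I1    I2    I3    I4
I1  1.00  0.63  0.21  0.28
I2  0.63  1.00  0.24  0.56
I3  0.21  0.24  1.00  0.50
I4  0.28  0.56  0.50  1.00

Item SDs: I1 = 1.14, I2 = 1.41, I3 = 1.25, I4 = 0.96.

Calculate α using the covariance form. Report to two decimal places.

Σσ²ᵢ = 1.14² + 1.41² + 1.25² + 0.96² = 5.7718
Covariances σ_ij = r_ij · s_i · s_j:
  σ(I1,I2) = 0.63 × 1.14 × 1.41 = 1.0127
  σ(I1,I3) = 0.21 × 1.14 × 1.25 = 0.2992
  σ(I1,I4) = 0.28 × 1.14 × 0.96 = 0.3064
  σ(I2,I3) = 0.24 × 1.41 × 1.25 = 0.4230
  σ(I2,I4) = 0.56 × 1.41 × 0.96 = 0.7580
  σ(I3,I4) = 0.50 × 1.25 × 0.96 = 0.6000
σ²_T = Σσ²ᵢ + 2·Σσ_ij = 5.7718 + 2 × 3.3993 = 12.5704
α = (4/3)·(1 − 5.7718/12.5704) = 0.72

α = 0.72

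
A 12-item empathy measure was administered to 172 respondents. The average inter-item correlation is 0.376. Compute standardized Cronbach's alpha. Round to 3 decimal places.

Standardized α = k·r̄ / (1 + (k−1)·r̄) = 12 × 0.376 / (1 + 11 × 0.376)
  = 4.5120 / 5.1360 = 0.879

α = 0.879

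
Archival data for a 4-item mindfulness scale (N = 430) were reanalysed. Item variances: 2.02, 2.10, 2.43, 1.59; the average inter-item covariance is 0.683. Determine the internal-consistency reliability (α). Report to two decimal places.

α = 0.67

sum of item variances = 2.02 + 2.10 + 2.43 + 1.59 = 8.14
Sum of the 6 distinct covariances = 6 × 0.683 = 4.098
Var(T) = sum of item variances + 2·Σcov = 8.14 + 2 × 4.098 = 16.336
α = (4/3)·(1 − 8.14/16.336) = 0.67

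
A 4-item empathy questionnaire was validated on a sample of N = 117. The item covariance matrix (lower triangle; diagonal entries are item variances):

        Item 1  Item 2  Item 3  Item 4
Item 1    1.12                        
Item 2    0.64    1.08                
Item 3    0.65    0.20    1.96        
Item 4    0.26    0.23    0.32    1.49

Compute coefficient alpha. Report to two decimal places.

sum of item variances = 1.12 + 1.08 + 1.96 + 1.49 = 5.65
Sum of off-diagonal covariances = 2.30
σ²_T = 5.65 + 2 × 2.30 = 10.25
α = (k/(k−1))·(1 − sum of item variances/σ²_T) = (4/3)·(1 − 5.65/10.25) = 0.60

α = 0.60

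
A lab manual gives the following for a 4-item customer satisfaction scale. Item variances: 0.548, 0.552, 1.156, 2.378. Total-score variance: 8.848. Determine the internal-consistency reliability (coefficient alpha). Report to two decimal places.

sum of item variances = 0.548 + 0.552 + 1.156 + 2.378 = 4.634
α = (k/(k−1))·(1 − sum of item variances/total variance) = (4/3)·(1 − 4.634/8.848) = 0.64

coefficient alpha = 0.64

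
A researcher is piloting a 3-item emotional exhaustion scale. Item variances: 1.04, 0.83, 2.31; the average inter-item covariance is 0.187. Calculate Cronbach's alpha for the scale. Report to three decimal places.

ΣVar(i) = 1.04 + 0.83 + 2.31 = 4.18
Sum of the 3 distinct covariances = 3 × 0.187 = 0.561
total variance = ΣVar(i) + 2·Σcov = 4.18 + 2 × 0.561 = 5.302
α = (3/2)·(1 − 4.18/5.302) = 0.317

Cronbach's alpha = 0.317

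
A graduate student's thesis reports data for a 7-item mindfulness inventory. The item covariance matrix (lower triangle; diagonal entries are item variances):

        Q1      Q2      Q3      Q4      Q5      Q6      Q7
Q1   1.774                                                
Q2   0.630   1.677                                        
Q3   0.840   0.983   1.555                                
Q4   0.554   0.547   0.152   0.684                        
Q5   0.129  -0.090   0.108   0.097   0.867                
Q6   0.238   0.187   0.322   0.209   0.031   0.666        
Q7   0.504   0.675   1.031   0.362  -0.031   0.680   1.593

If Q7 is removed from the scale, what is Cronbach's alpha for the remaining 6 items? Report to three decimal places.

Remaining items: Q1, Q2, Q3, Q4, Q5, Q6 (k = 6).
sum of item variances = 1.774 + 1.677 + 1.555 + 0.684 + 0.867 + 0.666 = 7.223
σ²_T = 7.223 + 2 × 4.937 = 17.097
α (item deleted) = (6/5)·(1 − 7.223/17.097) = 0.693

Cronbach's alpha = 0.693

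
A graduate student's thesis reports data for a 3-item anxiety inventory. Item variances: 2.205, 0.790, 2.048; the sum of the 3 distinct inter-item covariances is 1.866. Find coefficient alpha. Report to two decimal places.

Σσᵢ² = 2.205 + 0.790 + 2.048 = 5.043
Sum of distinct covariances = 1.866
σ²_T = Σσᵢ² + 2·Σcov = 5.043 + 2 × 1.866 = 8.775
α = (3/2)·(1 − 5.043/8.775) = 0.64

coefficient alpha = 0.64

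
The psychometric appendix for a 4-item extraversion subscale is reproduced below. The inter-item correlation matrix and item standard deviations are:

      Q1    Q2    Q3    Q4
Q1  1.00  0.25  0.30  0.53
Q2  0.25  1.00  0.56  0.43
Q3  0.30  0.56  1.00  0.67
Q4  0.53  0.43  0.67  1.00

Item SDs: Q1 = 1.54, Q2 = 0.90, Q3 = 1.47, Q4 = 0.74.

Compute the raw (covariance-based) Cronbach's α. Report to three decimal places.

Σσ²ᵢ = 1.54² + 0.90² + 1.47² + 0.74² = 5.8901
Covariances σ_ij = r_ij · s_i · s_j:
  σ(Q1,Q2) = 0.25 × 1.54 × 0.90 = 0.3465
  σ(Q1,Q3) = 0.30 × 1.54 × 1.47 = 0.6791
  σ(Q1,Q4) = 0.53 × 1.54 × 0.74 = 0.6040
  σ(Q2,Q3) = 0.56 × 0.90 × 1.47 = 0.7409
  σ(Q2,Q4) = 0.43 × 0.90 × 0.74 = 0.2864
  σ(Q3,Q4) = 0.67 × 1.47 × 0.74 = 0.7288
σ²_T = Σσ²ᵢ + 2·Σσ_ij = 5.8901 + 2 × 3.3857 = 12.6615
α = (4/3)·(1 − 5.8901/12.6615) = 0.713

Cronbach's α = 0.713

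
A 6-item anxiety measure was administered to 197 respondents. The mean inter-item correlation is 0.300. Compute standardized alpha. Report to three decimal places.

α = 0.720

Standardized α = k·r̄ / (1 + (k−1)·r̄) = 6 × 0.300 / (1 + 5 × 0.300)
  = 1.8000 / 2.5000 = 0.720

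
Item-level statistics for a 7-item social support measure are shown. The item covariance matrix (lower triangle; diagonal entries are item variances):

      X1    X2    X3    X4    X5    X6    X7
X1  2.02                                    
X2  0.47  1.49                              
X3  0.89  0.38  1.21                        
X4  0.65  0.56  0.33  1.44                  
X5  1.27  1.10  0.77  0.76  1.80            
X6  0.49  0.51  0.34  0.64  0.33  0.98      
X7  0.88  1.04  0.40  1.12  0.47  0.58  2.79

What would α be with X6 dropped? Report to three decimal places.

Remaining items: X1, X2, X3, X4, X5, X7 (k = 6).
ΣVar(i) = 2.02 + 1.49 + 1.21 + 1.44 + 1.80 + 2.79 = 10.75
Var(T) = 10.75 + 2 × 11.09 = 32.93
α (item deleted) = (6/5)·(1 − 10.75/32.93) = 0.808

α = 0.808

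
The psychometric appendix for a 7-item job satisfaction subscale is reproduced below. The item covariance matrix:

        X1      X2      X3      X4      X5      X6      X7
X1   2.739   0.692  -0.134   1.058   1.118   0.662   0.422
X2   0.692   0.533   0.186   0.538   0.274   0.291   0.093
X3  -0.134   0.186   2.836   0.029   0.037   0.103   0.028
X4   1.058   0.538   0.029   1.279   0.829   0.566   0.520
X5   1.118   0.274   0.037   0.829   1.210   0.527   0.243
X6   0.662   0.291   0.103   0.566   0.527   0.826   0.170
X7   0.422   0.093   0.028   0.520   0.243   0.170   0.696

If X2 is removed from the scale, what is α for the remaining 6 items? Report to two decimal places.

α = 0.68

Remaining items: X1, X3, X4, X5, X6, X7 (k = 6).
Σσᵢ² = 2.739 + 2.836 + 1.279 + 1.210 + 0.826 + 0.696 = 9.586
Var(T) = 9.586 + 2 × 6.178 = 21.942
α (item deleted) = (6/5)·(1 − 9.586/21.942) = 0.68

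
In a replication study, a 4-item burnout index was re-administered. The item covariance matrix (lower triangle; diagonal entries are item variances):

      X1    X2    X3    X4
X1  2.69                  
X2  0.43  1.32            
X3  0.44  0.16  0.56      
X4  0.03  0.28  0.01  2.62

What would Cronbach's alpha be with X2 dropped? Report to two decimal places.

Remaining items: X1, X3, X4 (k = 3).
sum of item variances = 2.69 + 0.56 + 2.62 = 5.87
σ²_total = 5.87 + 2 × 0.48 = 6.83
α (item deleted) = (3/2)·(1 − 5.87/6.83) = 0.21

Cronbach's alpha = 0.21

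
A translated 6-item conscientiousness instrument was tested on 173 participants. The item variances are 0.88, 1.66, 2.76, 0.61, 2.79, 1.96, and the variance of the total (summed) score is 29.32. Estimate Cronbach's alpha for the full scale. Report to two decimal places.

ΣVar(i) = 0.88 + 1.66 + 2.76 + 0.61 + 2.79 + 1.96 = 10.66
α = (k/(k−1))·(1 − ΣVar(i)/σ²_total) = (6/5)·(1 − 10.66/29.32) = 0.76

Cronbach's alpha = 0.76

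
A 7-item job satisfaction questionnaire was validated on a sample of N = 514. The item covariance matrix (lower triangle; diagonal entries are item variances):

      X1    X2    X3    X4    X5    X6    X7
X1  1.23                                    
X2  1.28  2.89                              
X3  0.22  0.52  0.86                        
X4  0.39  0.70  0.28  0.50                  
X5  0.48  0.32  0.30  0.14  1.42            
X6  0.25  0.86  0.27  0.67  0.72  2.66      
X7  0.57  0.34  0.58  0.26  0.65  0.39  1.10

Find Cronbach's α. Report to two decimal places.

Cronbach's α = 0.77

sum of item variances = 1.23 + 2.89 + 0.86 + 0.50 + 1.42 + 2.66 + 1.10 = 10.66
Sum of off-diagonal covariances = 10.19
σ²_T = 10.66 + 2 × 10.19 = 31.04
α = (k/(k−1))·(1 − sum of item variances/σ²_T) = (7/6)·(1 − 10.66/31.04) = 0.77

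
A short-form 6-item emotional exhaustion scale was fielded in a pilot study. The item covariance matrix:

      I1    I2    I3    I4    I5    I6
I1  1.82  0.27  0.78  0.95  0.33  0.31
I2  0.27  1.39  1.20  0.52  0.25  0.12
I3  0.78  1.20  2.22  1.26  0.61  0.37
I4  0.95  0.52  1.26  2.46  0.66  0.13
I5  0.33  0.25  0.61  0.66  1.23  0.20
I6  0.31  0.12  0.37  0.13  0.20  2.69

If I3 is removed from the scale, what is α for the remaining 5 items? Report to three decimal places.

Remaining items: I1, I2, I4, I5, I6 (k = 5).
sum of item variances = 1.82 + 1.39 + 2.46 + 1.23 + 2.69 = 9.59
total variance = 9.59 + 2 × 3.74 = 17.07
α (item deleted) = (5/4)·(1 − 9.59/17.07) = 0.548

α = 0.548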